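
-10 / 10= -1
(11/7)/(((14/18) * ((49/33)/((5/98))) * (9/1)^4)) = 605/57177414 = 0.00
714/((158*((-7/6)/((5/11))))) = -1530/869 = -1.76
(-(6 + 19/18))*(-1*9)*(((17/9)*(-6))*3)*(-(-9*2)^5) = -4079577312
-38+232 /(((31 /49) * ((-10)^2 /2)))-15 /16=-391881 /12400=-31.60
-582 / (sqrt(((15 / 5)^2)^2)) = -64.67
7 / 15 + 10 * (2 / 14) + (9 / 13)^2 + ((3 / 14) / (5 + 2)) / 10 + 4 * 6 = 13105969 / 496860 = 26.38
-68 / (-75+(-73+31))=68 / 117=0.58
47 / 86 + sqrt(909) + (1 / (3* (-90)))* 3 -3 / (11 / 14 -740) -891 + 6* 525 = 3* sqrt(101) + 45247989419 / 20025315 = 2289.69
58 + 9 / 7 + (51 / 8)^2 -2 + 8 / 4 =44767 / 448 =99.93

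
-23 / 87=-0.26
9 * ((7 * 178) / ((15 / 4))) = 14952 / 5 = 2990.40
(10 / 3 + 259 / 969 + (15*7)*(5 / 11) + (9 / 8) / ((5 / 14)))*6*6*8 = 278726328 / 17765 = 15689.63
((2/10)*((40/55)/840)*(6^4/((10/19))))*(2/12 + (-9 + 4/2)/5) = -25308/48125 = -0.53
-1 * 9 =-9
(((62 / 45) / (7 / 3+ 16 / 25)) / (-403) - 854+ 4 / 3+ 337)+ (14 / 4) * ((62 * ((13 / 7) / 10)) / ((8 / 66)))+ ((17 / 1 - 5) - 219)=-45246759 / 115960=-390.19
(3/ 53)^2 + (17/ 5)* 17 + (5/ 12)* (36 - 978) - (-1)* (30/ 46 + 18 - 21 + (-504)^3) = -82712724782899/ 646070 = -128024401.04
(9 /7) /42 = 3 /98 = 0.03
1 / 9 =0.11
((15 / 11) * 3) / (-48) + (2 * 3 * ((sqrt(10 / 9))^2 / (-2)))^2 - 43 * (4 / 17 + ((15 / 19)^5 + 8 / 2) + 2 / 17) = -12624369252917 / 66676393872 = -189.34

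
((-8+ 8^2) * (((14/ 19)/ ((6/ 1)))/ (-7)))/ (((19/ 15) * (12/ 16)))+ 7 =6461/ 1083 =5.97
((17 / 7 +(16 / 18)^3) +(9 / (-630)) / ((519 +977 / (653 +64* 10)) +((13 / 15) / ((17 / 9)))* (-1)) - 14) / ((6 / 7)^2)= -44318110446673 / 2995664052744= -14.79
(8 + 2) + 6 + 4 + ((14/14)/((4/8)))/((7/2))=144/7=20.57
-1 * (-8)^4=-4096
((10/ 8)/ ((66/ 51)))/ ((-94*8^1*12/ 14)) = -595/ 397056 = -0.00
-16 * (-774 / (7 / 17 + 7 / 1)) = 11696 / 7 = 1670.86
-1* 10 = -10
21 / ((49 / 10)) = 30 / 7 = 4.29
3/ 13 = 0.23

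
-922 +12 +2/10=-4549/5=-909.80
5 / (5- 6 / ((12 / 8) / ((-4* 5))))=1 / 17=0.06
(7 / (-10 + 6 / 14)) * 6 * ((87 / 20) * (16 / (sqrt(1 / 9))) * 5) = -306936 / 67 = -4581.13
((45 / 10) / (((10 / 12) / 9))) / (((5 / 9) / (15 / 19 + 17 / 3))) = 268272 / 475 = 564.78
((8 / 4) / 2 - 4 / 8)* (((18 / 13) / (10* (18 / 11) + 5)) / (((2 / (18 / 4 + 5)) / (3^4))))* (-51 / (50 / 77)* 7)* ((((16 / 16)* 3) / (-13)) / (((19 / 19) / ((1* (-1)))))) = -12564754587 / 7943000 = -1581.87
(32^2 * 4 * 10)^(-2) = 1 / 1677721600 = 0.00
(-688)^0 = 1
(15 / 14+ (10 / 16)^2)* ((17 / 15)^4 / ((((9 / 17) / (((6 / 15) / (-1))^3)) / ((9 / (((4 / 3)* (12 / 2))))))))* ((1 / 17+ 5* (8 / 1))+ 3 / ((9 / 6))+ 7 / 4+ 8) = -38546027273 / 2268000000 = -17.00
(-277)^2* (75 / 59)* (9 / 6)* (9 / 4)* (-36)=-1398386025 / 118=-11850729.03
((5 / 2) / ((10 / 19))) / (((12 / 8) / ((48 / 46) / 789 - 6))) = -344717 / 18147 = -19.00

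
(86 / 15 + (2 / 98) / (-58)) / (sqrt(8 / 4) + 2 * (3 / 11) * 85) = 45702239 / 369258218-29572037 * sqrt(2) / 11077746540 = 0.12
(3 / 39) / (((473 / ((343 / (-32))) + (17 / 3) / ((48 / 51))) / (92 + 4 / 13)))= -19756800 / 106030769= -0.19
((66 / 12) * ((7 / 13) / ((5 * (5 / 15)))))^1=231 / 130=1.78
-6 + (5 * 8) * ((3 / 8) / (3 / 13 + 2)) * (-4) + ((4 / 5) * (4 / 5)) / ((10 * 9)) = -1073018 / 32625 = -32.89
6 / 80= 3 / 40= 0.08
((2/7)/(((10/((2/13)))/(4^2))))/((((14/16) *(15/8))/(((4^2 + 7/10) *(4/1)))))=684032/238875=2.86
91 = 91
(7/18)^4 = 2401/104976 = 0.02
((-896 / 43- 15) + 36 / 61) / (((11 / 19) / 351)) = -21369.32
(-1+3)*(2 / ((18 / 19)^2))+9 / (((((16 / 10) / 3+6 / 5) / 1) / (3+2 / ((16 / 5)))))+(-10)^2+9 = 132.28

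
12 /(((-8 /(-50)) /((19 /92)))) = 1425 /92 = 15.49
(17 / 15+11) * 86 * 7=109564 / 15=7304.27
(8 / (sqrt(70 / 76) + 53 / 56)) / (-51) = 451136 / 76959 - 12544 * sqrt(1330) / 76959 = -0.08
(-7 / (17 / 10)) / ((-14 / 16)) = 4.71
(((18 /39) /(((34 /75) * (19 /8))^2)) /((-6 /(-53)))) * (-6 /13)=-28620000 /17631601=-1.62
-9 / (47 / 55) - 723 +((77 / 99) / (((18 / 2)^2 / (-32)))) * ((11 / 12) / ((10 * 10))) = -1884982538 / 2569725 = -733.53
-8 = -8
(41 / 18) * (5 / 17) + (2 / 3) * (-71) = -14279 / 306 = -46.66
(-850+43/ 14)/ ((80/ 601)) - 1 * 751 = -7967177/ 1120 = -7113.55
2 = 2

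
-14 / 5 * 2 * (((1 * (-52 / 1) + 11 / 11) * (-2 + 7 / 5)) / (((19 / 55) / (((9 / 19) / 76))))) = -106029 / 34295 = -3.09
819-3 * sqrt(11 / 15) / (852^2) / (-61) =sqrt(165) / 221400720 +819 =819.00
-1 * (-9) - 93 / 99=266 / 33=8.06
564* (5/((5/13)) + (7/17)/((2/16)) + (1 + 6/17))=169200/17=9952.94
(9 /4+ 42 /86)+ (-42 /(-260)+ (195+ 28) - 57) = 1888301 /11180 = 168.90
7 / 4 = 1.75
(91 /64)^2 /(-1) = -2.02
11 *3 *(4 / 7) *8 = 150.86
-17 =-17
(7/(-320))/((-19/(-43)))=-301/6080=-0.05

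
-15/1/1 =-15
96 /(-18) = -16 /3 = -5.33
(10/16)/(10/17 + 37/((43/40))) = 731/40944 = 0.02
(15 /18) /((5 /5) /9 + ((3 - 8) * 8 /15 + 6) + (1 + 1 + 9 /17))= 255 /1828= 0.14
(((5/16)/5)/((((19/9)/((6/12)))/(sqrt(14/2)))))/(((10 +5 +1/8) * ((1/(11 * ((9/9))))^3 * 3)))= 33 * sqrt(7)/76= 1.15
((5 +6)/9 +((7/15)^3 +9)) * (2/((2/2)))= 69686/3375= 20.65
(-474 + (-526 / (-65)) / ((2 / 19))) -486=-57403 / 65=-883.12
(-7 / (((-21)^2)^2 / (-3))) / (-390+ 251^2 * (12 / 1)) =1 / 6997815342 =0.00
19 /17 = 1.12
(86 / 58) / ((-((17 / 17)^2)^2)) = -43 / 29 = -1.48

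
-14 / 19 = -0.74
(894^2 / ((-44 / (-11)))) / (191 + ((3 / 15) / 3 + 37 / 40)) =23977080 / 23039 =1040.72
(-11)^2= 121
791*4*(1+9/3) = 12656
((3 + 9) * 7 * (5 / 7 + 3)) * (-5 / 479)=-1560 / 479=-3.26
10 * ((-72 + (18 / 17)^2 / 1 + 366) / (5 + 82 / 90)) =19190250 / 38437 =499.27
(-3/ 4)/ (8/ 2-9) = 3/ 20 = 0.15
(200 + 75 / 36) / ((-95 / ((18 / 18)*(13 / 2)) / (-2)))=27.65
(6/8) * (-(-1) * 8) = 6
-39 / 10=-3.90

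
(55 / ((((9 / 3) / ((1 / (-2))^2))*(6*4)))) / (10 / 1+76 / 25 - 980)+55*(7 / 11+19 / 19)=626588705 / 6962112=90.00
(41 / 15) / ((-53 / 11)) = -451 / 795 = -0.57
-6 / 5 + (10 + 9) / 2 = 83 / 10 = 8.30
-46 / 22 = -23 / 11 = -2.09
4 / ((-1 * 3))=-4 / 3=-1.33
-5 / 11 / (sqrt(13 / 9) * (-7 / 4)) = 60 * sqrt(13) / 1001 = 0.22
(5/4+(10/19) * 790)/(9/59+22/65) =121550325/143108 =849.36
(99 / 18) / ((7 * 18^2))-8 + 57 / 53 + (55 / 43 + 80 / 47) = -1914746509 / 485864568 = -3.94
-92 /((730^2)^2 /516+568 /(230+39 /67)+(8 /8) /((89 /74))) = -0.00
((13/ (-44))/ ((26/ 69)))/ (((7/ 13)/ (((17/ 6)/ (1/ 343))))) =-249067/ 176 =-1415.15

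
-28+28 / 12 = -25.67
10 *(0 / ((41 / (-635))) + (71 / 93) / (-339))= -0.02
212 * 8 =1696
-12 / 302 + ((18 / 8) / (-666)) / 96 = -170647 / 4290816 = -0.04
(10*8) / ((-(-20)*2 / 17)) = 34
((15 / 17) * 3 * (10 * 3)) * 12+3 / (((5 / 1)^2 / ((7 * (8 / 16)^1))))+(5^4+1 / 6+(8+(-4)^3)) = 1941223 / 1275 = 1522.53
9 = 9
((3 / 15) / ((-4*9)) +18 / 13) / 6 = 3227 / 14040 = 0.23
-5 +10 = 5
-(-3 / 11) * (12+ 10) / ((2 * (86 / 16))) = 24 / 43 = 0.56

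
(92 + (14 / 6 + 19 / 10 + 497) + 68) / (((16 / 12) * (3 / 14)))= 138859 / 60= 2314.32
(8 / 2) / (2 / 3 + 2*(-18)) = -6 / 53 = -0.11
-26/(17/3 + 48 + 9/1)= -39/94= -0.41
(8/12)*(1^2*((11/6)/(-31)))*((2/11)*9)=-2/31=-0.06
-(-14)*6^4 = 18144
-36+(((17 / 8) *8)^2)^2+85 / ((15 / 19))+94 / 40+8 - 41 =5013721 / 60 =83562.02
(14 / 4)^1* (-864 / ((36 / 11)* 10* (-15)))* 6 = 924 / 25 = 36.96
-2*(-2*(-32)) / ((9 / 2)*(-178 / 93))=3968 / 267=14.86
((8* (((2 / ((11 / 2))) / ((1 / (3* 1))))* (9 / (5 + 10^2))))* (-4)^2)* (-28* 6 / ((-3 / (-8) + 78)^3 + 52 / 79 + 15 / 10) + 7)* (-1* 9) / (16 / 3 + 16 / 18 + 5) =-7267875837147648 / 108172215324415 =-67.19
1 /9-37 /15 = -106 /45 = -2.36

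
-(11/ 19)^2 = -121/ 361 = -0.34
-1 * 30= -30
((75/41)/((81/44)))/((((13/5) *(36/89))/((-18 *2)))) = -489500/14391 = -34.01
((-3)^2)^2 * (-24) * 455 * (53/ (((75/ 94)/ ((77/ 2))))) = -11310475176/ 5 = -2262095035.20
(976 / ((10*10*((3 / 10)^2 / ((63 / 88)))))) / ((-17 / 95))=-81130 / 187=-433.85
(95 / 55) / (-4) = -19 / 44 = -0.43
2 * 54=108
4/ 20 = 1/ 5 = 0.20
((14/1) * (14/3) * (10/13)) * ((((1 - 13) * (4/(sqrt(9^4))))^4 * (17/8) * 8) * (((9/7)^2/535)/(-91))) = -0.00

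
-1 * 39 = -39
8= 8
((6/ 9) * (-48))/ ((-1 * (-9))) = -32/ 9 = -3.56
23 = 23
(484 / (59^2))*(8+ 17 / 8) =9801 / 6962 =1.41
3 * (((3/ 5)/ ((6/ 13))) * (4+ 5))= 351/ 10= 35.10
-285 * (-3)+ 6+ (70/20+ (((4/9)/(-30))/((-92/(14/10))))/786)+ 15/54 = 21105161107/24405300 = 864.78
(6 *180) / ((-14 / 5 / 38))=-102600 / 7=-14657.14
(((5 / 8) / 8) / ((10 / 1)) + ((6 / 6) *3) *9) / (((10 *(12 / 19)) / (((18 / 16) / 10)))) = 197049 / 409600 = 0.48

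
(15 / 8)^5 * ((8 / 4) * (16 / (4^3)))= 759375 / 65536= 11.59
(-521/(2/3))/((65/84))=-65646/65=-1009.94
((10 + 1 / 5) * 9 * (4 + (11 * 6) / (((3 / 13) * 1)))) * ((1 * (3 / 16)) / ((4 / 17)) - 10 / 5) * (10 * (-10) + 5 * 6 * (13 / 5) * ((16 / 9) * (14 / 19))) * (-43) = 455418117 / 152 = 2996171.82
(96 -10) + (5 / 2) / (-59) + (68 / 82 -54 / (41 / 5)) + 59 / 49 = 81.41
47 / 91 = 0.52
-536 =-536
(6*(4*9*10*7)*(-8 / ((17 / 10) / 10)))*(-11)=133056000 / 17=7826823.53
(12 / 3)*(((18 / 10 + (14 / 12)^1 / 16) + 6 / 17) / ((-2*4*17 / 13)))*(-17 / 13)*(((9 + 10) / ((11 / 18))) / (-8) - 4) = -6302561 / 718080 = -8.78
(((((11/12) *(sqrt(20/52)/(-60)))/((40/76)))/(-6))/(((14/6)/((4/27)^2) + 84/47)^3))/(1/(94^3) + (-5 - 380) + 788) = 1153462273925632 *sqrt(65)/1577840616981561074457185325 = 0.00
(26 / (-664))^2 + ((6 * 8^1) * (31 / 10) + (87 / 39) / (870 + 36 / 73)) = 148.80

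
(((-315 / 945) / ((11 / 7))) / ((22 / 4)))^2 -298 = -39266966 / 131769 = -298.00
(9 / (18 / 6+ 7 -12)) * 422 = -1899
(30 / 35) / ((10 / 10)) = 6 / 7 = 0.86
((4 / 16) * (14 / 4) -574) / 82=-4585 / 656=-6.99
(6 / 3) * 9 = 18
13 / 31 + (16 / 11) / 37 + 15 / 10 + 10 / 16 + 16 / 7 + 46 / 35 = 3120773 / 504680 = 6.18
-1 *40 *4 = -160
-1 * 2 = -2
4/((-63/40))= -160/63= -2.54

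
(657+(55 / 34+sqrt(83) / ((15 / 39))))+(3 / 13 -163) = 13 * sqrt(83) / 5+219165 / 442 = 519.54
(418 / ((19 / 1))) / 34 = 11 / 17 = 0.65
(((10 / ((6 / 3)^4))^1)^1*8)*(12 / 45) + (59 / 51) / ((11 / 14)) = 1574 / 561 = 2.81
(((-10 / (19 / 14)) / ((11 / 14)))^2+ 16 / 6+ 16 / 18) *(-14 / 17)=-503610688 / 6683193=-75.35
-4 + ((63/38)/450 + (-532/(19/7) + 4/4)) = -378093/1900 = -199.00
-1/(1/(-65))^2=-4225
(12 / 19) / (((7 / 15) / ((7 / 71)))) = 180 / 1349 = 0.13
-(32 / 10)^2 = -256 / 25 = -10.24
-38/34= -19/17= -1.12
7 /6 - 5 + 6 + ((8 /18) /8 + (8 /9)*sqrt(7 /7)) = 28 /9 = 3.11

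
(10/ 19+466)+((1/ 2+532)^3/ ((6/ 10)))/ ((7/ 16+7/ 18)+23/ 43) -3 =29606919542953/ 160151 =184868777.23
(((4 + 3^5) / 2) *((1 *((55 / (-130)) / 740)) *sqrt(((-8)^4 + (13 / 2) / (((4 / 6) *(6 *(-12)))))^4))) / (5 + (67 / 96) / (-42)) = -226192380642767 / 951604480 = -237695.79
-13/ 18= -0.72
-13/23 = -0.57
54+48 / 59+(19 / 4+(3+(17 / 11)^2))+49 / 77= 1872941 / 28556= 65.59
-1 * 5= -5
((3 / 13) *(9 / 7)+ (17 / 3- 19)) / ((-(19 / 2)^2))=14236 / 98553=0.14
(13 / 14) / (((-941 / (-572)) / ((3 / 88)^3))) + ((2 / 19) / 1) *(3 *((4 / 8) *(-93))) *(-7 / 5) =398488428621 / 19383696640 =20.56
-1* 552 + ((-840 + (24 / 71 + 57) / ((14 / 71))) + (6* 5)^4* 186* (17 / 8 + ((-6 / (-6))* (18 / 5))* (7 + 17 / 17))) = 65228231583 / 14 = 4659159398.79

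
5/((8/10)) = 25/4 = 6.25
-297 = -297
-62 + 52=-10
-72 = -72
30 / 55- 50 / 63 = -172 / 693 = -0.25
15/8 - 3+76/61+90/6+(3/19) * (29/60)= 704543/46360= 15.20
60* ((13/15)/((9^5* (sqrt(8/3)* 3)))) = 0.00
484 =484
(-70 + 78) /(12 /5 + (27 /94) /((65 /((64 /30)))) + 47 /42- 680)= -5132400 /433990307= -0.01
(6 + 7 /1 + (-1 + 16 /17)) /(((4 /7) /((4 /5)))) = 308 /17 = 18.12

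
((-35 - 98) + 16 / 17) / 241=-2245 / 4097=-0.55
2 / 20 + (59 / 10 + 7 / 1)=13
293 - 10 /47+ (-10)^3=-33239 /47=-707.21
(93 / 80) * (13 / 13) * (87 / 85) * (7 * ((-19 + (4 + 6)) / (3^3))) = -18879 / 6800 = -2.78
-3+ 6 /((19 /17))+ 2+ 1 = 102 /19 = 5.37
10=10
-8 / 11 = -0.73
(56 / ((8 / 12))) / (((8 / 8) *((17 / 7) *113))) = 588 / 1921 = 0.31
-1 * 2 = -2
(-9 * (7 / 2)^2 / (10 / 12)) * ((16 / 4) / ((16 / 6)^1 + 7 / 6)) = -15876 / 115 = -138.05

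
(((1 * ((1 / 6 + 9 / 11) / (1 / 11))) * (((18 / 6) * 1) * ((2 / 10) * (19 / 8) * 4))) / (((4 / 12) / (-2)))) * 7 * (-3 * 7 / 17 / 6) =36309 / 68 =533.96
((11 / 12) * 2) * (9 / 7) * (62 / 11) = 93 / 7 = 13.29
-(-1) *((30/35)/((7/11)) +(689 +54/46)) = 779344/1127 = 691.52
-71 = -71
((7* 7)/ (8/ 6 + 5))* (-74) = -10878/ 19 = -572.53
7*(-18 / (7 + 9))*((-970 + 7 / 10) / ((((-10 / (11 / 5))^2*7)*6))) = 3518559 / 400000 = 8.80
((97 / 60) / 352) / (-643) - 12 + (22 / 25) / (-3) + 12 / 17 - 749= -292652148967 / 384771200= -760.59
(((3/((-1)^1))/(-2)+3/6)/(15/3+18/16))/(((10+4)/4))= 32/343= 0.09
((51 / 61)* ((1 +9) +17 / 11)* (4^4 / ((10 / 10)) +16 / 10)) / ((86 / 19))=79252572 / 144265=549.35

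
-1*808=-808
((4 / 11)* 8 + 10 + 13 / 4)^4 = 255551481441 / 3748096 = 68181.68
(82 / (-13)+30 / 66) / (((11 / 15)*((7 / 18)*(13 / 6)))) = -1355940 / 143143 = -9.47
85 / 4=21.25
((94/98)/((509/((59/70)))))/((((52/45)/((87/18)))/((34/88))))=4101267/1597820224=0.00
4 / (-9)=-4 / 9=-0.44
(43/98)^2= 1849/9604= 0.19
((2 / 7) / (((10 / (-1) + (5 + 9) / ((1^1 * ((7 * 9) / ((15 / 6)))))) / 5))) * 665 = -100.59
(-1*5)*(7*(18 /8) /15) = -21 /4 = -5.25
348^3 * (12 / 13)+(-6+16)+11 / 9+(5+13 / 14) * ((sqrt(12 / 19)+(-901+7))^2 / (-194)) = 74202 * sqrt(57) / 12901+58682990218235 / 1509417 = 38877961.33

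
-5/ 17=-0.29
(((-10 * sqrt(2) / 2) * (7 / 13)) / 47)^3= -85750 * sqrt(2) / 228099131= -0.00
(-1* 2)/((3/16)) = -32/3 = -10.67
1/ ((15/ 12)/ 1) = 4/ 5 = 0.80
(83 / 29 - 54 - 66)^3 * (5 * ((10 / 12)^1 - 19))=21364028216285 / 146334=145994971.89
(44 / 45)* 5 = 44 / 9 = 4.89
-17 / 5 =-3.40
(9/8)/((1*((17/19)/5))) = 855/136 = 6.29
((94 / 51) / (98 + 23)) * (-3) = -94 / 2057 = -0.05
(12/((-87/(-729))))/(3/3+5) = 486/29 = 16.76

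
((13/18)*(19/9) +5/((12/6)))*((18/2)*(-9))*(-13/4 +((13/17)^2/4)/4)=2422017/2312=1047.59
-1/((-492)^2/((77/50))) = -77/12103200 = -0.00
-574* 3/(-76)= 861/38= 22.66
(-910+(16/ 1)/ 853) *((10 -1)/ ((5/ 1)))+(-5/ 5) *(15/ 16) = -111838791/ 68240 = -1638.90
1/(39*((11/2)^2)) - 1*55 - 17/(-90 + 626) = -139194199/2529384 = -55.03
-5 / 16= -0.31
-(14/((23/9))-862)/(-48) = -17.84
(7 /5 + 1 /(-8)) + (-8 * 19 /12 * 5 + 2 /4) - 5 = -7987 /120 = -66.56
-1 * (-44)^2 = -1936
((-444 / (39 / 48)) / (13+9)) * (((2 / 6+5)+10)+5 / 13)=-725792 / 1859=-390.42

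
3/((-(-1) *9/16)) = 16/3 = 5.33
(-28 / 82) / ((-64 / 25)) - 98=-128401 / 1312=-97.87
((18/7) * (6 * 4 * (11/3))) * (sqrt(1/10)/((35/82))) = 64944 * sqrt(10)/1225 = 167.65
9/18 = 1/2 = 0.50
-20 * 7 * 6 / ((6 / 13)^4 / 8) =-148094.07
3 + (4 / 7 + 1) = 32 / 7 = 4.57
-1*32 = -32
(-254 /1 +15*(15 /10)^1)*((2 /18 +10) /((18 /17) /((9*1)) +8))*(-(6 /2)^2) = 2595.15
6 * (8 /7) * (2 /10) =48 /35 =1.37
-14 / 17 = -0.82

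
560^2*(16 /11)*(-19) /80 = -1191680 /11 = -108334.55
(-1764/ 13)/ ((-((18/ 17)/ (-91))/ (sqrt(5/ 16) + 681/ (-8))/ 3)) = 11912733/ 4 - 17493 * sqrt(5)/ 2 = 2958625.48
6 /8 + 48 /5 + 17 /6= 791 /60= 13.18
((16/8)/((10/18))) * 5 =18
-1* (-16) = 16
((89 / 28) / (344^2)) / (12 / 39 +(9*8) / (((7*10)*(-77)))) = 445445 / 4881123328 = 0.00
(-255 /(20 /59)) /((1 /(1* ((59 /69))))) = -643.23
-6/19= -0.32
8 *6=48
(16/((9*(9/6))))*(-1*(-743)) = 23776/27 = 880.59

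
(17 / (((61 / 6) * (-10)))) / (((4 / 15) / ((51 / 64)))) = -7803 / 15616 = -0.50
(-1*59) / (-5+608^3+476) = -59 / 224756183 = -0.00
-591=-591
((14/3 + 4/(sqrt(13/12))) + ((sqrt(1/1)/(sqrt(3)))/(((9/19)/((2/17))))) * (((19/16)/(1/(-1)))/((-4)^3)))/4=361 * sqrt(3)/940032 + 2 * sqrt(39)/13 + 7/6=2.13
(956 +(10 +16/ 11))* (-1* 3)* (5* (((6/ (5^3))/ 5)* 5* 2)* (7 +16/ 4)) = -383112/ 25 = -15324.48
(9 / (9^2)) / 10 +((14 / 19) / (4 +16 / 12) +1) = 7861 / 6840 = 1.15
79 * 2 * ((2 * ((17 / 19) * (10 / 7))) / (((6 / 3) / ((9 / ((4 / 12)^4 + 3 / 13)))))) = 63638055 / 8512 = 7476.28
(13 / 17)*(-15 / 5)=-39 / 17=-2.29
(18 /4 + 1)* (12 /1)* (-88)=-5808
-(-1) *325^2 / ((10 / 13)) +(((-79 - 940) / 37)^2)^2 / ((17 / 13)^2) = 513175258693123 / 1083265058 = 473730.09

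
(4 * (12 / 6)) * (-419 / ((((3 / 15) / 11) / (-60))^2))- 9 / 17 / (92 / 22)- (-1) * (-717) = -28545565520793 / 782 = -36503280717.13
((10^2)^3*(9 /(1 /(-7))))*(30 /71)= -1890000000 /71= -26619718.31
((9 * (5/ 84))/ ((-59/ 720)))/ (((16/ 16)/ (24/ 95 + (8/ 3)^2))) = -48.14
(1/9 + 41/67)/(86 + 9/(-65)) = 0.01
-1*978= -978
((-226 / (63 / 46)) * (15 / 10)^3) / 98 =-7797 / 1372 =-5.68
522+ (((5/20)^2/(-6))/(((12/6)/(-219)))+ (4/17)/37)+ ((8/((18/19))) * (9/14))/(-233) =34347012227/65657536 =523.12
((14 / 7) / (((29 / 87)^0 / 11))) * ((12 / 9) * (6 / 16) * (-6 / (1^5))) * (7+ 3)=-660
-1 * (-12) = 12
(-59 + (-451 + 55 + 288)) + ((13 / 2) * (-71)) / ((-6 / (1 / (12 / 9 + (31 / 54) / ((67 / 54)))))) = -179307 / 1444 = -124.17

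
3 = 3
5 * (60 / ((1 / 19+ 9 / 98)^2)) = 1040113200 / 72361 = 14373.95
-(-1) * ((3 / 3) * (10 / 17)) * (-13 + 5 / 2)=-105 / 17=-6.18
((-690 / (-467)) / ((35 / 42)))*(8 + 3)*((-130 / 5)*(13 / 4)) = -769626 / 467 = -1648.02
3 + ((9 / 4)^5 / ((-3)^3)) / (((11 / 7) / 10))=-10.59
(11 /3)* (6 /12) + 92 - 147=-53.17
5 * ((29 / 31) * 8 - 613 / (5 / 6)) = -112858 / 31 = -3640.58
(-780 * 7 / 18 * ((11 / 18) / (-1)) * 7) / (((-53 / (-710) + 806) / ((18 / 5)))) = 1421420 / 245277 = 5.80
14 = 14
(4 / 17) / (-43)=-0.01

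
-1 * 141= -141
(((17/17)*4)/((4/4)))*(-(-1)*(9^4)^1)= 26244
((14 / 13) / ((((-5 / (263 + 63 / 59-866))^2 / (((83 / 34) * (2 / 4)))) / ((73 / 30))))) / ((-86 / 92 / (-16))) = 3280913205210144 / 4134992875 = 793450.75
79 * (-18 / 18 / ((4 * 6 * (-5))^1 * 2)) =79 / 240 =0.33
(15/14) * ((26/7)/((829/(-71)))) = -13845/40621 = -0.34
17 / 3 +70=227 / 3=75.67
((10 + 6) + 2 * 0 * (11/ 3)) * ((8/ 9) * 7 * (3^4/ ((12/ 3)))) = 2016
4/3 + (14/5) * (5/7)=10/3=3.33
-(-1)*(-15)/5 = -3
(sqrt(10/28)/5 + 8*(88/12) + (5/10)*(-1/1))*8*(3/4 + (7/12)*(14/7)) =23*sqrt(70)/105 + 8027/9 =893.72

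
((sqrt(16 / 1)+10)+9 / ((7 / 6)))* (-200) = -30400 / 7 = -4342.86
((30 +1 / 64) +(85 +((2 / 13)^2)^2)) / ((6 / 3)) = 210238545 / 3655808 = 57.51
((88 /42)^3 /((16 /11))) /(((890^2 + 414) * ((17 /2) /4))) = 234256 /62385513309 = 0.00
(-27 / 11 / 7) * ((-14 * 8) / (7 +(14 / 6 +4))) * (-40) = -1296 / 11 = -117.82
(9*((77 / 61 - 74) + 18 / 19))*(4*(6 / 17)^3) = -647002080 / 5694167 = -113.63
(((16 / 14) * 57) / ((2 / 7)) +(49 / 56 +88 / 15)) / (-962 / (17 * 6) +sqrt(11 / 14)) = -1612365391 / 64208860 - 24422523 * sqrt(154) / 128417720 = -27.47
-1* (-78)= 78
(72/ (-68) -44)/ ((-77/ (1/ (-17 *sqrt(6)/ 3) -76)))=-58216/ 1309 -383 *sqrt(6)/ 22253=-44.52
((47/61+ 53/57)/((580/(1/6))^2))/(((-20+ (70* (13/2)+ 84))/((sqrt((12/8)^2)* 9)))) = 739/202351664400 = 0.00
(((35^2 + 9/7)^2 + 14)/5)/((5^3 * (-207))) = -24561914/2113125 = -11.62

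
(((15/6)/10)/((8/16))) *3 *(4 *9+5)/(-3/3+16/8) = 61.50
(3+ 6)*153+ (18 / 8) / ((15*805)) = 22169703 / 16100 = 1377.00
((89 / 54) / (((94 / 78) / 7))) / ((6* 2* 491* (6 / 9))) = 0.00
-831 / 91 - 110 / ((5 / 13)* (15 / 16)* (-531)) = -8.56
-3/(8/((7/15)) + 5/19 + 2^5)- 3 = -20112/6571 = -3.06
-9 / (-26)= 9 / 26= 0.35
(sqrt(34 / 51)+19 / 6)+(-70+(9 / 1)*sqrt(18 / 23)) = -401 / 6+sqrt(6) / 3+27*sqrt(46) / 23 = -58.05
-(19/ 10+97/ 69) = -2281/ 690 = -3.31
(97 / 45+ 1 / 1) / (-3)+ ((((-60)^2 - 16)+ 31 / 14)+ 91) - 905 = 5237497 / 1890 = 2771.16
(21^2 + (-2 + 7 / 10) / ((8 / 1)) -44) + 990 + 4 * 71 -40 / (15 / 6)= 132387 / 80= 1654.84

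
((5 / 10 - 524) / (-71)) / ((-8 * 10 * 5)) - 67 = -3806647 / 56800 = -67.02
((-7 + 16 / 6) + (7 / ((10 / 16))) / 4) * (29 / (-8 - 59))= 667 / 1005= 0.66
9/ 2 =4.50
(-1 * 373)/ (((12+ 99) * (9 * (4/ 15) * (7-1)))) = -1865/ 7992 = -0.23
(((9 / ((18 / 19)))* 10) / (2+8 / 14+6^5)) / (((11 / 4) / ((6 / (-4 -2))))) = -266 / 59895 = -0.00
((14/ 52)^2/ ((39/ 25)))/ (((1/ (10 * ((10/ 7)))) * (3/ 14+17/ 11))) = 673750/ 1786161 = 0.38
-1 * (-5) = 5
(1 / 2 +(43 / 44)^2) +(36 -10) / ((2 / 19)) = 481009 / 1936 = 248.46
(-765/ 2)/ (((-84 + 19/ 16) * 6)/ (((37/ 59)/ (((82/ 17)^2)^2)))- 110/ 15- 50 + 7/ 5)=35460928575/ 39767881396306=0.00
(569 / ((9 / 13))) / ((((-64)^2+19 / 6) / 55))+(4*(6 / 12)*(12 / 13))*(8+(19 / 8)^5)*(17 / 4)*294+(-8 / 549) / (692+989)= 93196847413731597361 / 483448454701056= 192775.15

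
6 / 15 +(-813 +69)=-3718 / 5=-743.60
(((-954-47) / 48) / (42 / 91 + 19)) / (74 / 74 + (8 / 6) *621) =-1183 / 915216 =-0.00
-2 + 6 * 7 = 40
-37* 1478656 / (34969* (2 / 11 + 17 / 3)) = -164130816 / 613547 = -267.51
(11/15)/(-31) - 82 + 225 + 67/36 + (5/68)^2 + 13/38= 17793741797/122559120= 145.18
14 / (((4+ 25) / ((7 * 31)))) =3038 / 29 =104.76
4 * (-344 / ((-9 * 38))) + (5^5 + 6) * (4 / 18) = 119666 / 171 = 699.80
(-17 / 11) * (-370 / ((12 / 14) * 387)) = 22015 / 12771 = 1.72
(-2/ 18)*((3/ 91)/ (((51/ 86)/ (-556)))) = 47816/ 13923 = 3.43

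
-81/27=-3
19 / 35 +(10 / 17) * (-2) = -377 / 595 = -0.63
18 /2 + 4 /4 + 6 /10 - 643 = -3162 /5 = -632.40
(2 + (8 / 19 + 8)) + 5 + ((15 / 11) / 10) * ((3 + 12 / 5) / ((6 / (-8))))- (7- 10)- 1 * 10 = 7774 / 1045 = 7.44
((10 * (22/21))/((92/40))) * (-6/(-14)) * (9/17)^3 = 0.29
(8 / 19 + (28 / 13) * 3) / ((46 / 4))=3400 / 5681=0.60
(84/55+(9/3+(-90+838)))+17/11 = 41474/55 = 754.07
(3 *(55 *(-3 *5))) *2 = -4950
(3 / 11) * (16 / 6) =0.73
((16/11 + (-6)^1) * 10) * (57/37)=-28500/407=-70.02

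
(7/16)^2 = 49/256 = 0.19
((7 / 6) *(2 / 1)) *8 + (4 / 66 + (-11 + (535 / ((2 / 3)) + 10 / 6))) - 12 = 52793 / 66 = 799.89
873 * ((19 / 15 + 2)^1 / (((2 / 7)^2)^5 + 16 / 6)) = 12083443726473 / 11299025320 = 1069.42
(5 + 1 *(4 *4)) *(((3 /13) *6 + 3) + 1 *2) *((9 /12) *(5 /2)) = 26145 /104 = 251.39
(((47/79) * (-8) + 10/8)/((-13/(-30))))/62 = -0.13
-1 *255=-255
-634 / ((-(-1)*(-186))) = 317 / 93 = 3.41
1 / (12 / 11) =11 / 12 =0.92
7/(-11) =-7/11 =-0.64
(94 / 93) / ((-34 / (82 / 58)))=-1927 / 45849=-0.04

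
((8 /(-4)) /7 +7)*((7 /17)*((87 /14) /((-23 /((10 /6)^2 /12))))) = -34075 /197064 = -0.17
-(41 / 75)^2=-0.30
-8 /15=-0.53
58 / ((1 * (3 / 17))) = 328.67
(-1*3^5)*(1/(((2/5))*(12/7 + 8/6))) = -25515/128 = -199.34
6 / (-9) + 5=13 / 3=4.33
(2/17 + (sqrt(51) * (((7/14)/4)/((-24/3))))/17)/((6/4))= 4/51 - sqrt(51)/1632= 0.07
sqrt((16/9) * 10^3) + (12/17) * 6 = 72/17 + 40 * sqrt(10)/3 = 46.40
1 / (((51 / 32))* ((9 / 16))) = 512 / 459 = 1.12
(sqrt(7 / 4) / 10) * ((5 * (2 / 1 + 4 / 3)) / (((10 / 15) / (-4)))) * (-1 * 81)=405 * sqrt(7)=1071.53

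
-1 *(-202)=202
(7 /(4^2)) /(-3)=-7 /48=-0.15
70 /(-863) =-70 /863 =-0.08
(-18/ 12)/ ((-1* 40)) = 3/ 80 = 0.04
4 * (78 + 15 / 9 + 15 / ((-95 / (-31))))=19280 / 57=338.25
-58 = -58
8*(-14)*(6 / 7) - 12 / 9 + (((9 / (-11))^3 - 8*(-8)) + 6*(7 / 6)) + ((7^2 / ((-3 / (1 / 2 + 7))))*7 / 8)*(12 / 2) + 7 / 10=-106901561 / 159720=-669.31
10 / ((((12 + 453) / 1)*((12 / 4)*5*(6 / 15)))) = 0.00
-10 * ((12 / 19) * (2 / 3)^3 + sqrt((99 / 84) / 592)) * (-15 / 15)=5 * sqrt(8547) / 1036 + 320 / 171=2.32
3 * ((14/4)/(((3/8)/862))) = 24136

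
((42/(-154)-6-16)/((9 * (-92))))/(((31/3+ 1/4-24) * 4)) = -35/69828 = -0.00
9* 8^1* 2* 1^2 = 144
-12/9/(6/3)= -2/3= -0.67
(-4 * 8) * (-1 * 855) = 27360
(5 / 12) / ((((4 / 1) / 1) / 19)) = 95 / 48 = 1.98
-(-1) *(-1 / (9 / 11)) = -11 / 9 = -1.22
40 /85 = 8 /17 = 0.47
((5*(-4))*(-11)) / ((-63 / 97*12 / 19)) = -536.32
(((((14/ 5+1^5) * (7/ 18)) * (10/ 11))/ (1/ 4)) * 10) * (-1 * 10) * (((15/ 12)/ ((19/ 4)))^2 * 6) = -140000/ 627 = -223.29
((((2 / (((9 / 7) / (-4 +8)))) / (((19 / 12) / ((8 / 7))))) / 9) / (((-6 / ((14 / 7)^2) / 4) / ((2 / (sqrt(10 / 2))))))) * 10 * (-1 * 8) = 65536 * sqrt(5) / 1539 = 95.22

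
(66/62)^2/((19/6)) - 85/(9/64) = -99270154/164331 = -604.09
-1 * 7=-7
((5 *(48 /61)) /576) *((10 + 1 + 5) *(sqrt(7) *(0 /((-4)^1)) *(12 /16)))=0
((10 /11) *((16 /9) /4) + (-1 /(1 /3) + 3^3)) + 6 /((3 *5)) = 12278 /495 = 24.80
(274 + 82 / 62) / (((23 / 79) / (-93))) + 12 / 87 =-58660963 / 667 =-87947.47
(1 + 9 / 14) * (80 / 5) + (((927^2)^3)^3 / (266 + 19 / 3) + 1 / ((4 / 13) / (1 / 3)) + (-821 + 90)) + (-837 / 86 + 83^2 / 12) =16098142374994498100176205543440582509593499959726569217 / 17157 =938284220725913510530757400000000000000000000000000.00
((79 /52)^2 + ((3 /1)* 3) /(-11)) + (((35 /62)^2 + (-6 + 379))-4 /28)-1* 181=193.67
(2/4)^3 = 1/8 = 0.12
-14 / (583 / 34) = -476 / 583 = -0.82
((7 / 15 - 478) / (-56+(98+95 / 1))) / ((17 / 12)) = -28652 / 11645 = -2.46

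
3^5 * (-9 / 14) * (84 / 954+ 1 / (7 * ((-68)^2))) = -330463719 / 24017056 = -13.76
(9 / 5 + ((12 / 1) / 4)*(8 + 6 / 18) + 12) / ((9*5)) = 194 / 225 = 0.86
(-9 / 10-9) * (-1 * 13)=1287 / 10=128.70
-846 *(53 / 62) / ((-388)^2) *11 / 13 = -246609 / 60669232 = -0.00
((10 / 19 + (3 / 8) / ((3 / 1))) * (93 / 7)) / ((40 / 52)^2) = 1555983 / 106400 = 14.62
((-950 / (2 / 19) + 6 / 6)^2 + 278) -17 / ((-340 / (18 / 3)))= 814328543 / 10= 81432854.30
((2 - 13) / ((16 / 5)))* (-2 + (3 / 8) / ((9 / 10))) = 1045 / 192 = 5.44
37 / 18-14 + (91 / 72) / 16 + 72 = 69275 / 1152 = 60.13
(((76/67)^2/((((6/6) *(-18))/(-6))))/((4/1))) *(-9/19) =-228/4489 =-0.05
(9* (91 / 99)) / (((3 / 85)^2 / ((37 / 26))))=9450.88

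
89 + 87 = 176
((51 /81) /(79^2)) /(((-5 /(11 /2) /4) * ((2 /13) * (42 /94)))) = -114257 /17693235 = -0.01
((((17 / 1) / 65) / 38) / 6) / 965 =17 / 14301300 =0.00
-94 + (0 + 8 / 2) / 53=-4978 / 53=-93.92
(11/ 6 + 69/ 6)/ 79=40/ 237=0.17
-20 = -20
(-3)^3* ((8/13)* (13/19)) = -216/19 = -11.37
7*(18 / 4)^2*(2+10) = 1701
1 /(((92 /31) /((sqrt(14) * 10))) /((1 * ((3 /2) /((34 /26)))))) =6045 * sqrt(14) /1564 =14.46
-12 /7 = -1.71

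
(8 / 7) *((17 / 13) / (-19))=-136 / 1729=-0.08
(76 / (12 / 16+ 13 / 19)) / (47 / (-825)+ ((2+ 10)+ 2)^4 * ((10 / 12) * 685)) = 1588400 / 657325769959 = 0.00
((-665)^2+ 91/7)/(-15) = -442238/15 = -29482.53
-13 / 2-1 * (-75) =137 / 2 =68.50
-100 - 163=-263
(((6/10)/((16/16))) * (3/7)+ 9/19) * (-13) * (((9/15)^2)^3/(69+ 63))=-767637/228593750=-0.00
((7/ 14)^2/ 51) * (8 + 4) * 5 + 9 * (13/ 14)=2059/ 238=8.65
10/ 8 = 5/ 4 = 1.25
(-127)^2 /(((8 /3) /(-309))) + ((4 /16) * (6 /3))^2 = -14951581 /8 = -1868947.62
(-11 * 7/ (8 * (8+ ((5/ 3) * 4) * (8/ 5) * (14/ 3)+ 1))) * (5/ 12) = -1155/ 16928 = -0.07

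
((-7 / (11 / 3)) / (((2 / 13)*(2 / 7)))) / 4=-1911 / 176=-10.86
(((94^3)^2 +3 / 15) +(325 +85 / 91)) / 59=313890750528871 / 26845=11692708159.02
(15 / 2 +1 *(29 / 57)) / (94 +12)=913 / 12084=0.08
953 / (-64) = -953 / 64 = -14.89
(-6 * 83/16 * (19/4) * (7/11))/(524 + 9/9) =-1577/8800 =-0.18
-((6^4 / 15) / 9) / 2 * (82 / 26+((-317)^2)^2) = -3150588206736 / 65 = -48470587795.94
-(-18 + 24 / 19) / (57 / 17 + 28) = 5406 / 10127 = 0.53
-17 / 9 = -1.89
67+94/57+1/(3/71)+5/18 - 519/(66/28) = -479987/3762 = -127.59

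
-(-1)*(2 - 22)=-20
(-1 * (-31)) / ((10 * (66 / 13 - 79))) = -13 / 310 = -0.04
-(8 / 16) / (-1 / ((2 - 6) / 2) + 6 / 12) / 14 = -1 / 28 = -0.04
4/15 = 0.27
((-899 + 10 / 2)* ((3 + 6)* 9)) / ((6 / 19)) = -229311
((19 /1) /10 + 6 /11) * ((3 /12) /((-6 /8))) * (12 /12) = -269 /330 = -0.82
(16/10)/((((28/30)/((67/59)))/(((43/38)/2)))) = 8643/7847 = 1.10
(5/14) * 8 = 2.86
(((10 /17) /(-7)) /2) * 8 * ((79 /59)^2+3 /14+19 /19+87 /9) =-37058780 /8699019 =-4.26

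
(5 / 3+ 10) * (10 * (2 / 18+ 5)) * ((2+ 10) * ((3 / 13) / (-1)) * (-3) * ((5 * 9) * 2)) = 5796000 / 13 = 445846.15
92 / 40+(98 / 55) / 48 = 617 / 264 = 2.34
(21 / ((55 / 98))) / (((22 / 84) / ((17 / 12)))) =202.40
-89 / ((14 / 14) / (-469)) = 41741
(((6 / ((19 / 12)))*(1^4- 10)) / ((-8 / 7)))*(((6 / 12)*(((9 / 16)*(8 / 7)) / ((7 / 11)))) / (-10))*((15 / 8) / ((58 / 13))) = -312741 / 493696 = -0.63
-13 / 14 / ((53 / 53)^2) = -13 / 14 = -0.93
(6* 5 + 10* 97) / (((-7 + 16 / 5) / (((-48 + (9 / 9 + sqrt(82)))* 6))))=1410000 / 19 - 30000* sqrt(82) / 19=59912.55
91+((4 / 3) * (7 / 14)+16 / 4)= 95.67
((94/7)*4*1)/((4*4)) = 47/14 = 3.36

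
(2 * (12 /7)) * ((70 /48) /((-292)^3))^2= 0.00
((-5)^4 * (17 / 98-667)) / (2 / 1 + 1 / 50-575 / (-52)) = -2949781250 / 92561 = -31868.51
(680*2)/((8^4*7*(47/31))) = 2635/84224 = 0.03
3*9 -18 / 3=21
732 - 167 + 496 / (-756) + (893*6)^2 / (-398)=-2691695959 / 37611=-71566.72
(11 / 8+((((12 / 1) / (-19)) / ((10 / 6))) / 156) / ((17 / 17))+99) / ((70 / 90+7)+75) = 8925129 / 7360600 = 1.21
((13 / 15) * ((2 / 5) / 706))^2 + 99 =69391637044 / 700925625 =99.00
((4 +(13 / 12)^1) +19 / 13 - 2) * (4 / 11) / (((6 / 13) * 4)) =709 / 792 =0.90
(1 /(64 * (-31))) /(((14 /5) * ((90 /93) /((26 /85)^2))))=-169 /9710400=-0.00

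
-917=-917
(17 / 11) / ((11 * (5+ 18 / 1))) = 17 / 2783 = 0.01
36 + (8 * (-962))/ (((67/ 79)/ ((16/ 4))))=-2429524/ 67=-36261.55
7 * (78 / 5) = 109.20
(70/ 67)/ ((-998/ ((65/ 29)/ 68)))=-2275/ 65929876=-0.00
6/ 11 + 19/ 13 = 2.01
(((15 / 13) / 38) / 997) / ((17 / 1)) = 15 / 8372806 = 0.00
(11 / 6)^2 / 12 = 121 / 432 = 0.28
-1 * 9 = -9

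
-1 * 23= -23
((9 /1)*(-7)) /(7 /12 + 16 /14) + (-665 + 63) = -92582 /145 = -638.50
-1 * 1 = -1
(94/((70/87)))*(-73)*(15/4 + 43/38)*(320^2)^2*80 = -663553195376640000/19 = -34923852388244210.53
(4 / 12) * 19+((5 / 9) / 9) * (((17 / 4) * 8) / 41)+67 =243710 / 3321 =73.38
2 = 2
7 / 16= 0.44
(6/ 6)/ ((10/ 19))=19/ 10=1.90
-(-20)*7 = 140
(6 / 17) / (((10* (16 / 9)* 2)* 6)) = 9 / 5440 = 0.00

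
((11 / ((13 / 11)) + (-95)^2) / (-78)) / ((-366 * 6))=58723 / 1113372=0.05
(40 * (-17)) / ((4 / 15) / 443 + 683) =-4518600 / 4538539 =-1.00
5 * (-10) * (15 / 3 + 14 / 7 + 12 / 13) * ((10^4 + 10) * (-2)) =7931000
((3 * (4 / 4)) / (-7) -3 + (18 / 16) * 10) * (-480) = -26280 / 7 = -3754.29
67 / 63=1.06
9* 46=414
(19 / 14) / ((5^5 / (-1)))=-19 / 43750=-0.00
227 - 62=165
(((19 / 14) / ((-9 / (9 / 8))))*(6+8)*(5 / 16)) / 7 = -95 / 896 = -0.11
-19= -19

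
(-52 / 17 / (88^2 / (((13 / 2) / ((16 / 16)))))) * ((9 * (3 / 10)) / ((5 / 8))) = -0.01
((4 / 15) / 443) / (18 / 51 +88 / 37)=1258 / 5708055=0.00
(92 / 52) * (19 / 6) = 437 / 78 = 5.60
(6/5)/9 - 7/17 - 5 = -1346/255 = -5.28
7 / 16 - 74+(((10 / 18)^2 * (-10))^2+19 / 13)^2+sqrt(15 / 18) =sqrt(30) / 6+5489719446223 / 116398333584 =48.08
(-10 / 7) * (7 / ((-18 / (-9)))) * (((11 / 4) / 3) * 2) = -55 / 6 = -9.17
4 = 4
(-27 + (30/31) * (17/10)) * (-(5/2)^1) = 1965/31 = 63.39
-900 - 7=-907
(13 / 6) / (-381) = -0.01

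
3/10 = 0.30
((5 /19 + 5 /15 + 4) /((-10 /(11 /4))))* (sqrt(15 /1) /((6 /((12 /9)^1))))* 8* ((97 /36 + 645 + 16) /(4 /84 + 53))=-241008691* sqrt(15) /8572230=-108.89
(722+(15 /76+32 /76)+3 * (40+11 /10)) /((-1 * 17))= -321449 /6460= -49.76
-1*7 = -7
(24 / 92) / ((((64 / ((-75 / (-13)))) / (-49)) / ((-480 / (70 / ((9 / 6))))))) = 14175 / 1196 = 11.85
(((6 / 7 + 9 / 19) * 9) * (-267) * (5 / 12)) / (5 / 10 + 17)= -141777 / 1862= -76.14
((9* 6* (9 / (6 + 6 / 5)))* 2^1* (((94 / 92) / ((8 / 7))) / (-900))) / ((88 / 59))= -58233 / 647680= -0.09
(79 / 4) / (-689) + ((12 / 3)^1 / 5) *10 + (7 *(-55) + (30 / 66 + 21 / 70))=-57035631 / 151580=-376.27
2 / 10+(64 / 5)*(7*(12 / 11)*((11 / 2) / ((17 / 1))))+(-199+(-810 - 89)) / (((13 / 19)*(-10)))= 212492 / 1105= 192.30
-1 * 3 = -3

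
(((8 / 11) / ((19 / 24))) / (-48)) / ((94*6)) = -1 / 29469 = -0.00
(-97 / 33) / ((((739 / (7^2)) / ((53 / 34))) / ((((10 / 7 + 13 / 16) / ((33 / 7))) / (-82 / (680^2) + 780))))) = -26872392575 / 145129150060389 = -0.00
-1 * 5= -5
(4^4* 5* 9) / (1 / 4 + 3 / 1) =46080 / 13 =3544.62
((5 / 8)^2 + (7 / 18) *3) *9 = 897 / 64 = 14.02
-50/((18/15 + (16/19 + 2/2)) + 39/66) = -104500/7593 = -13.76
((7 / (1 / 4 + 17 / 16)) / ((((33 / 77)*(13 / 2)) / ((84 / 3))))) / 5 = 6272 / 585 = 10.72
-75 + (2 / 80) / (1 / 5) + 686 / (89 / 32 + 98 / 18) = 161513 / 18952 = 8.52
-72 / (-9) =8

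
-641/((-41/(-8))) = -5128/41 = -125.07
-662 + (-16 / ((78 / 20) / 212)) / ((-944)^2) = -179745181 / 271518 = -662.00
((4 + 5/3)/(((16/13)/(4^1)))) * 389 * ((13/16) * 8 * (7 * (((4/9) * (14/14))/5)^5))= 1001366912/553584375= 1.81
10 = 10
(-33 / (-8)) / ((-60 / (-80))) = 11 / 2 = 5.50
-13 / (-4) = 13 / 4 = 3.25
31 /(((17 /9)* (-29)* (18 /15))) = -465 /986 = -0.47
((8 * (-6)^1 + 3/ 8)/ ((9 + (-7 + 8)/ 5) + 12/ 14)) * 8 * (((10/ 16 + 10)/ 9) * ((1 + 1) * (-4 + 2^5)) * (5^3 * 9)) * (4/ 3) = -330596875/ 88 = -3756782.67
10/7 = 1.43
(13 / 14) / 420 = 13 / 5880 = 0.00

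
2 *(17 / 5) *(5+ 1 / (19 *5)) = 16184 / 475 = 34.07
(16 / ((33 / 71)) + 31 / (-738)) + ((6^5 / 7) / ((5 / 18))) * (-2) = -2262751423 / 284130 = -7963.79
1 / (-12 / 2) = -1 / 6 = -0.17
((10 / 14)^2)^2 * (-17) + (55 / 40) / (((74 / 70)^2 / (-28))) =-255565575 / 6573938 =-38.88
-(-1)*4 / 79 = 4 / 79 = 0.05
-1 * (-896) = 896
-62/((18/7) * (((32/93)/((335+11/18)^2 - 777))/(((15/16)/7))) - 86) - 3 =-550514464606/241552317557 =-2.28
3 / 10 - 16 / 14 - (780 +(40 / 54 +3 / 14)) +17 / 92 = -67953443 / 86940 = -781.61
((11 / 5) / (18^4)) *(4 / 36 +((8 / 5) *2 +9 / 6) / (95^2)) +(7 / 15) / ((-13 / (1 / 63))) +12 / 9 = 7386640458239 / 5542339140000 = 1.33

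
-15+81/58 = -789/58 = -13.60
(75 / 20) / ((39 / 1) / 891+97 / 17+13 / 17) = 75735 / 131564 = 0.58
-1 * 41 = -41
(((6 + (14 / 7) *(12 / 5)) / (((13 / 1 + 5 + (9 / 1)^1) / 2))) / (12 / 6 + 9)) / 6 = 2 / 165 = 0.01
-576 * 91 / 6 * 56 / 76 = -122304 / 19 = -6437.05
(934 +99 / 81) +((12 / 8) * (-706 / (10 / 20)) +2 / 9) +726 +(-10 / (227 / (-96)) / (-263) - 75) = -285618224 / 537309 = -531.57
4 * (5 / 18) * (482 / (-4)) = -1205 / 9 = -133.89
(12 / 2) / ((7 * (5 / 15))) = 18 / 7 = 2.57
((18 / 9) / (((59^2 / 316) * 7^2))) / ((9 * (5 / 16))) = 10112 / 7675605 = 0.00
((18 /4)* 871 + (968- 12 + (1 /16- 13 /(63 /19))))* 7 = 4910615 /144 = 34101.49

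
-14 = -14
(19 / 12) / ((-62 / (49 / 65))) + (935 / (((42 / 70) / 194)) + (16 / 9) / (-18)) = 394740763903 / 1305720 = 302316.55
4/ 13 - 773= -10045/ 13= -772.69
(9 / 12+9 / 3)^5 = 759375 / 1024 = 741.58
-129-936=-1065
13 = 13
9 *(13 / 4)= 117 / 4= 29.25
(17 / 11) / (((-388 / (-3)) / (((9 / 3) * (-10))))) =-765 / 2134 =-0.36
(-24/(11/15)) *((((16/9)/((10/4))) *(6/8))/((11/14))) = -2688/121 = -22.21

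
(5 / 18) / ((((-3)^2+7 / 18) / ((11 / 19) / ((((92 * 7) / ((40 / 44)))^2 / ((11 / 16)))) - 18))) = -2836794115 / 5326869184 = -0.53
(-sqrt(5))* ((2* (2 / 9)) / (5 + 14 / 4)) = -8* sqrt(5) / 153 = -0.12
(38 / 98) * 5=95 / 49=1.94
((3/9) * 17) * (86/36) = 731/54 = 13.54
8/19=0.42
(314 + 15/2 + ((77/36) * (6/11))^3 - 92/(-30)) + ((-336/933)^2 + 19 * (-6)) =22174940087/104458680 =212.28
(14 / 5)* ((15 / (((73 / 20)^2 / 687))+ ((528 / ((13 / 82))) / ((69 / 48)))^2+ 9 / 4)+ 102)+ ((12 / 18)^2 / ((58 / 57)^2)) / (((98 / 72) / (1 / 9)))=2951225229853272019087 / 196327064361610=15032187.43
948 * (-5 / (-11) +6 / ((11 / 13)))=78684 / 11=7153.09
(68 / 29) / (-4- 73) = -68 / 2233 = -0.03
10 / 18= 5 / 9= 0.56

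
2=2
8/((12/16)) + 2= 38/3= 12.67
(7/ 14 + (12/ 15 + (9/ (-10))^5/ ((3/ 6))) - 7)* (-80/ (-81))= -114683/ 16875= -6.80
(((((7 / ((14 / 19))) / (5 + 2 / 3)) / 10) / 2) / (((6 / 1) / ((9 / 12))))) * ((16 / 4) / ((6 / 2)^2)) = 19 / 4080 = 0.00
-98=-98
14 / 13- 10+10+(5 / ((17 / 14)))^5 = 21868977998 / 18458141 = 1184.79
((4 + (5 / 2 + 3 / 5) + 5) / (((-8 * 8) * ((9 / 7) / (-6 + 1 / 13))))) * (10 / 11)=5929 / 7488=0.79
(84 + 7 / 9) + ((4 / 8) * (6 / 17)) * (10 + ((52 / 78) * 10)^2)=14441 / 153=94.39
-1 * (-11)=11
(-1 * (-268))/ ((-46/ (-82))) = 10988/ 23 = 477.74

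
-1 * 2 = -2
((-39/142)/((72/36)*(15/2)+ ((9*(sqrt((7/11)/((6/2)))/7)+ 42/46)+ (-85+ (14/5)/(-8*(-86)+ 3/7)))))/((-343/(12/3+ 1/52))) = -2322735207021515/49855514256990872528 - 64188291973025*sqrt(231)/2442920198592552753872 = -0.00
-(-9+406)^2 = -157609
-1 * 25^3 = -15625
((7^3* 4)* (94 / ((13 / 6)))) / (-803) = -773808 / 10439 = -74.13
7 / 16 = 0.44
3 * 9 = 27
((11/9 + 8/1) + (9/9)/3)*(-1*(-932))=80152/9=8905.78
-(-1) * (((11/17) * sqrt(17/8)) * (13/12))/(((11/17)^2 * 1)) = 221 * sqrt(34)/528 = 2.44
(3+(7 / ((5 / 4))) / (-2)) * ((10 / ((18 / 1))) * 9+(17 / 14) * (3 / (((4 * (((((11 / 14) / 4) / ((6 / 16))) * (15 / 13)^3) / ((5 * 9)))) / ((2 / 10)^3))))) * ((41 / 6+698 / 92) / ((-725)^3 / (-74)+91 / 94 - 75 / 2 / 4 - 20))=514608971867 / 169926562056178125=0.00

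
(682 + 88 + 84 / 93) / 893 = 23898 / 27683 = 0.86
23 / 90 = 0.26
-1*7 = -7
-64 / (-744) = 8 / 93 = 0.09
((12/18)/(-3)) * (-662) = 1324/9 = 147.11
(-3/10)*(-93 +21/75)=3477/125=27.82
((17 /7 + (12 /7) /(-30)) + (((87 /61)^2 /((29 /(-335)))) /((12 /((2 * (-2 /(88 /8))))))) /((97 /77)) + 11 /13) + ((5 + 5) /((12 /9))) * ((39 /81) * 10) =39.89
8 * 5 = 40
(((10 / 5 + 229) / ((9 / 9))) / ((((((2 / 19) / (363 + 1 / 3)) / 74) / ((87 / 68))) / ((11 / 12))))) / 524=9410945005 / 71264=132057.49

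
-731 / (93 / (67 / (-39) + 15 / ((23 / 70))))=-28807979 / 83421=-345.33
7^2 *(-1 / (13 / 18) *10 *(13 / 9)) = -980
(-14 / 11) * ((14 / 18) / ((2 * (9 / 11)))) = -49 / 81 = -0.60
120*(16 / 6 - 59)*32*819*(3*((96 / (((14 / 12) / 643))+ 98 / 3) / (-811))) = 28138782297600 / 811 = 34696402339.83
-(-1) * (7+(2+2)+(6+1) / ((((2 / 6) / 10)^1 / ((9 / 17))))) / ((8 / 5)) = 10385 / 136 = 76.36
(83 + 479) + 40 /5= 570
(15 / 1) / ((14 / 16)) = 120 / 7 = 17.14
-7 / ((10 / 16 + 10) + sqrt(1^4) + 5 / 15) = -24 / 41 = -0.59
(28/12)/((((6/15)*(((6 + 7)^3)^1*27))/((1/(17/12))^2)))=280/5714397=0.00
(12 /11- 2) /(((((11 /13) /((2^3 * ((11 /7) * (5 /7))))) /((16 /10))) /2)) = -16640 /539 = -30.87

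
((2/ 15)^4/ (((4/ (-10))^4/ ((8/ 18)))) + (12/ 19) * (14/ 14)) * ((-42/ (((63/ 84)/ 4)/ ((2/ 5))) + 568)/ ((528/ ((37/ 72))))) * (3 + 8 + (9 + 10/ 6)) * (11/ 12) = 158632357/ 26926344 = 5.89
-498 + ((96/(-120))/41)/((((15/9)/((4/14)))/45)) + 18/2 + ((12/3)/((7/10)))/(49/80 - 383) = -21473427221/43898085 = -489.17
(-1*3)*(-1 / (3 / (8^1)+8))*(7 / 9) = 56 / 201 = 0.28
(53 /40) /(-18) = -53 /720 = -0.07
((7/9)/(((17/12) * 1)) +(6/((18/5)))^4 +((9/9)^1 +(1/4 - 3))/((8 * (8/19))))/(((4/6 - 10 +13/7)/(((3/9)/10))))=-3822553/110688768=-0.03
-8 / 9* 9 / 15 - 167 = -2513 / 15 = -167.53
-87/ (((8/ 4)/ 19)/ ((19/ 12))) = -10469/ 8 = -1308.62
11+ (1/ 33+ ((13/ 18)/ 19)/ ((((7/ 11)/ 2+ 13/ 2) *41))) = 127601773/ 11568150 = 11.03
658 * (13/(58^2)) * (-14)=-29939/841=-35.60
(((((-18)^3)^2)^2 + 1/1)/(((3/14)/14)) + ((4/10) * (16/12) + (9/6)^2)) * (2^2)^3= 72556464243049824112/15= 4837097616203321607.47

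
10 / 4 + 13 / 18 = 29 / 9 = 3.22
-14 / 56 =-1 / 4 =-0.25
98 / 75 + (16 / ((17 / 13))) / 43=87238 / 54825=1.59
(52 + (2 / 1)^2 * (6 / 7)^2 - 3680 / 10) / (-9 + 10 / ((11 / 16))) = -168740 / 2989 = -56.45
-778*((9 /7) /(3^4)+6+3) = -441904 /63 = -7014.35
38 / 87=0.44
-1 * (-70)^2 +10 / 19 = -93090 / 19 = -4899.47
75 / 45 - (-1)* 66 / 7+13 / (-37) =8348 / 777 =10.74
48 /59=0.81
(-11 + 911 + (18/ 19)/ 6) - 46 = 16229/ 19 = 854.16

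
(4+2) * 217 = 1302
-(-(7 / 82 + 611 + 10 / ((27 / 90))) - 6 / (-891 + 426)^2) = 644.42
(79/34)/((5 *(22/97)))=7663/3740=2.05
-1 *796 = -796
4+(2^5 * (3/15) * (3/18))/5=316/75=4.21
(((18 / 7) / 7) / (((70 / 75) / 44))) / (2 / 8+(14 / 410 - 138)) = -4870800 / 38733961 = -0.13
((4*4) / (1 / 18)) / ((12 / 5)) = 120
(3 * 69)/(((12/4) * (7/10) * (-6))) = -115/7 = -16.43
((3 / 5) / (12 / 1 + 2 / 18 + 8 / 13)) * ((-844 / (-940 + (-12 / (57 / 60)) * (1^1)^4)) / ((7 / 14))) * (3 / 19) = 444366 / 33688625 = 0.01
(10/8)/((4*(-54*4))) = -5/3456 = -0.00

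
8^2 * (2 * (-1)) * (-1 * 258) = 33024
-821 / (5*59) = -821 / 295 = -2.78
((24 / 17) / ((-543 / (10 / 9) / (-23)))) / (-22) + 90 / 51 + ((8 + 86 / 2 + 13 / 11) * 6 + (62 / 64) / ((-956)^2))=2805018513830897 / 8908989636096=314.85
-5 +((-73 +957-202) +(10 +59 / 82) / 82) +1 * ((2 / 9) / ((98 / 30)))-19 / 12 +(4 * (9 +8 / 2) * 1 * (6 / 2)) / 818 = 45534358561 / 67377842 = 675.81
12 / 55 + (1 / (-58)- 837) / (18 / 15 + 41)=-19.62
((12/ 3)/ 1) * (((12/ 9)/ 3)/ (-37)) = -16/ 333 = -0.05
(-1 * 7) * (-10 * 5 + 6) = 308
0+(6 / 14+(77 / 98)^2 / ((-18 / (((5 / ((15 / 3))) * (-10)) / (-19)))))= 13759 / 33516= 0.41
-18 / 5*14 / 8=-63 / 10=-6.30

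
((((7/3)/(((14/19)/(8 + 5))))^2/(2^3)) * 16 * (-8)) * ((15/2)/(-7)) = 610090/21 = 29051.90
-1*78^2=-6084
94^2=8836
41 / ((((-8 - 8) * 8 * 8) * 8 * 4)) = -41 / 32768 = -0.00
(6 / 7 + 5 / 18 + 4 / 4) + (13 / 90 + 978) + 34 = 319498 / 315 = 1014.28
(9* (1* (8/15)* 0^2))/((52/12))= 0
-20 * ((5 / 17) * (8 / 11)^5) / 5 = -655360 / 2737867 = -0.24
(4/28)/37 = 1/259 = 0.00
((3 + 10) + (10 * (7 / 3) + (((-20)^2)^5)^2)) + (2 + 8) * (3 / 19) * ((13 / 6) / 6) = 11953766400000000000000004207 / 114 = 104857600000000000000000000.00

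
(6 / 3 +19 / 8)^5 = 1602.84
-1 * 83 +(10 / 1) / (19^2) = -29953 / 361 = -82.97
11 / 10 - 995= -9939 / 10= -993.90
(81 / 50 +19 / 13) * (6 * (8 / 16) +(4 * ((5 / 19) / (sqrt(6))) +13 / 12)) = 2003 * sqrt(6) / 3705 +98147 / 7800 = 13.91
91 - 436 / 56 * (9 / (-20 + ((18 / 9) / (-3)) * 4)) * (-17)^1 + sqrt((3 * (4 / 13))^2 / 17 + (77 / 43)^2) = sqrt(294104641) / 9503 + 2153 / 56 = 40.25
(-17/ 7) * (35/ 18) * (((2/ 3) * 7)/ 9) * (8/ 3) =-4760/ 729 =-6.53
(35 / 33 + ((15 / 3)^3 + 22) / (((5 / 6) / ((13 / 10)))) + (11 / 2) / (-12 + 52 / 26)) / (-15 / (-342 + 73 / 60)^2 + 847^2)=0.00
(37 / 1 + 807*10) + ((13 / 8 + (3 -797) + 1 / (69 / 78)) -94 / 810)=545161447 / 74520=7315.64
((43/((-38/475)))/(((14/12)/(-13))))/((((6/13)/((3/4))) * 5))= 109005/56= 1946.52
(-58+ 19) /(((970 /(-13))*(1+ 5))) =169 /1940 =0.09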